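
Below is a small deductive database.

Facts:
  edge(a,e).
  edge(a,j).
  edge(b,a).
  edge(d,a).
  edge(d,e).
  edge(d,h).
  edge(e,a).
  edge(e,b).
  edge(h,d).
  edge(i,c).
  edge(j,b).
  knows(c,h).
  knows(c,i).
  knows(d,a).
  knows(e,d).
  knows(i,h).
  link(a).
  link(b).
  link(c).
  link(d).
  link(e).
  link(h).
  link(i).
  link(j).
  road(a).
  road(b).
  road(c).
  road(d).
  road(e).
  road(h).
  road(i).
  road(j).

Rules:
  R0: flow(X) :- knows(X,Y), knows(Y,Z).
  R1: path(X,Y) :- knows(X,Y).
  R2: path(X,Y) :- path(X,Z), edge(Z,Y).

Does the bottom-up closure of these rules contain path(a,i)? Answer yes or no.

no

round 1: derive path(c,h) via R1 from knows(c,h)
round 1: derive path(c,i) via R1 from knows(c,i)
round 1: derive path(d,a) via R1 from knows(d,a)
round 1: derive path(e,d) via R1 from knows(e,d)
round 1: derive path(i,h) via R1 from knows(i,h)
round 2: derive path(c,c) via R2 from path(c,i), edge(i,c)
round 2: derive path(c,d) via R2 from path(c,h), edge(h,d)
round 2: derive path(d,e) via R2 from path(d,a), edge(a,e)
round 2: derive path(d,j) via R2 from path(d,a), edge(a,j)
round 2: derive path(e,a) via R2 from path(e,d), edge(d,a)
round 2: derive path(e,e) via R2 from path(e,d), edge(d,e)
round 2: derive path(e,h) via R2 from path(e,d), edge(d,h)
round 2: derive path(i,d) via R2 from path(i,h), edge(h,d)
round 3: derive path(c,a) via R2 from path(c,d), edge(d,a)
round 3: derive path(c,e) via R2 from path(c,d), edge(d,e)
round 3: derive path(d,b) via R2 from path(d,e), edge(e,b)
round 3: derive path(e,b) via R2 from path(e,e), edge(e,b)
round 3: derive path(e,j) via R2 from path(e,a), edge(a,j)
round 3: derive path(i,a) via R2 from path(i,d), edge(d,a)
round 3: derive path(i,e) via R2 from path(i,d), edge(d,e)
round 4: derive path(c,b) via R2 from path(c,e), edge(e,b)
round 4: derive path(c,j) via R2 from path(c,a), edge(a,j)
round 4: derive path(i,b) via R2 from path(i,e), edge(e,b)
round 4: derive path(i,j) via R2 from path(i,a), edge(a,j)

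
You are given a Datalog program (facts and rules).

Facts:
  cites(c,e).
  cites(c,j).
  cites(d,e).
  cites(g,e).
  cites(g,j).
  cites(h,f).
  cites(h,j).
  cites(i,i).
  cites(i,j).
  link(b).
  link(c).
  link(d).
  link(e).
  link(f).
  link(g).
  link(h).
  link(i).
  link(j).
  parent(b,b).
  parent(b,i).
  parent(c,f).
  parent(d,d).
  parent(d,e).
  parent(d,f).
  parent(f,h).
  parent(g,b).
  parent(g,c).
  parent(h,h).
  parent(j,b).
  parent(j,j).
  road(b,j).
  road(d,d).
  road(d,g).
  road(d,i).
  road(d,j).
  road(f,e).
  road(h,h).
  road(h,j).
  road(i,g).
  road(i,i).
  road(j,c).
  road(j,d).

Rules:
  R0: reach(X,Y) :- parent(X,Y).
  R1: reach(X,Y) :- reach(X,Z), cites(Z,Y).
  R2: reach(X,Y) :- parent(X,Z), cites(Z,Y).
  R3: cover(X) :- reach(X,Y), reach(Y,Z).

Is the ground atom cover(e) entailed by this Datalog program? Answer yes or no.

no

round 1: derive reach(b,b) via R0 from parent(b,b)
round 1: derive reach(b,i) via R0 from parent(b,i)
round 1: derive reach(c,f) via R0 from parent(c,f)
round 1: derive reach(d,d) via R0 from parent(d,d)
round 1: derive reach(d,e) via R0 from parent(d,e)
round 1: derive reach(d,f) via R0 from parent(d,f)
round 1: derive reach(f,h) via R0 from parent(f,h)
round 1: derive reach(g,b) via R0 from parent(g,b)
round 1: derive reach(g,c) via R0 from parent(g,c)
round 1: derive reach(h,h) via R0 from parent(h,h)
round 1: derive reach(j,b) via R0 from parent(j,b)
round 1: derive reach(j,j) via R0 from parent(j,j)
round 1: derive reach(b,j) via R2 from parent(b,i), cites(i,j)
round 1: derive reach(f,f) via R2 from parent(f,h), cites(h,f)
round 1: derive reach(f,j) via R2 from parent(f,h), cites(h,j)
round 1: derive reach(g,e) via R2 from parent(g,c), cites(c,e)
round 1: derive reach(g,j) via R2 from parent(g,c), cites(c,j)
round 1: derive reach(h,f) via R2 from parent(h,h), cites(h,f)
round 1: derive reach(h,j) via R2 from parent(h,h), cites(h,j)
round 2: derive cover(b) via R3 from reach(b,b), reach(b,b)
round 2: derive cover(c) via R3 from reach(c,f), reach(f,f)
round 2: derive cover(d) via R3 from reach(d,d), reach(d,d)
round 2: derive cover(f) via R3 from reach(f,f), reach(f,f)
round 2: derive cover(g) via R3 from reach(g,b), reach(b,b)
round 2: derive cover(h) via R3 from reach(h,f), reach(f,f)
round 2: derive cover(j) via R3 from reach(j,b), reach(b,b)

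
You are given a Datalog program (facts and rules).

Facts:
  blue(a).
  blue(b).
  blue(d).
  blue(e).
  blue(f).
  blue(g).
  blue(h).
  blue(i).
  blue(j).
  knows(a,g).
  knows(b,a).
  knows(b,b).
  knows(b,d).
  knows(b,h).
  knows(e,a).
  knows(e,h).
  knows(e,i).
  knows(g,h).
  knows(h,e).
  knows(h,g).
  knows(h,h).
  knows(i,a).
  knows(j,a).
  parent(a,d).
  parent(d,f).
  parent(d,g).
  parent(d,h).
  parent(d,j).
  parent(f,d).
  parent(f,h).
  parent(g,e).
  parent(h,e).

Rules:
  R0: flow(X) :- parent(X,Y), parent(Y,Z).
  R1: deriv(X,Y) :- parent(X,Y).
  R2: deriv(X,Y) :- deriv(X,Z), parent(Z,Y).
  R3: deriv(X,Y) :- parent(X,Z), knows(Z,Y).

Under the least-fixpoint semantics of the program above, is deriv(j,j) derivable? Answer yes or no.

no

round 1: derive deriv(a,d) via R1 from parent(a,d)
round 1: derive deriv(d,f) via R1 from parent(d,f)
round 1: derive deriv(d,g) via R1 from parent(d,g)
round 1: derive deriv(d,h) via R1 from parent(d,h)
round 1: derive deriv(d,j) via R1 from parent(d,j)
round 1: derive deriv(f,d) via R1 from parent(f,d)
round 1: derive deriv(f,h) via R1 from parent(f,h)
round 1: derive deriv(g,e) via R1 from parent(g,e)
round 1: derive deriv(h,e) via R1 from parent(h,e)
round 1: derive deriv(d,a) via R3 from parent(d,j), knows(j,a)
round 1: derive deriv(d,e) via R3 from parent(d,h), knows(h,e)
round 1: derive deriv(f,e) via R3 from parent(f,h), knows(h,e)
round 1: derive deriv(f,g) via R3 from parent(f,h), knows(h,g)
round 1: derive deriv(g,a) via R3 from parent(g,e), knows(e,a)
round 1: derive deriv(g,h) via R3 from parent(g,e), knows(e,h)
round 1: derive deriv(g,i) via R3 from parent(g,e), knows(e,i)
round 1: derive deriv(h,a) via R3 from parent(h,e), knows(e,a)
round 1: derive deriv(h,h) via R3 from parent(h,e), knows(e,h)
round 1: derive deriv(h,i) via R3 from parent(h,e), knows(e,i)
round 2: derive deriv(a,f) via R2 from deriv(a,d), parent(d,f)
round 2: derive deriv(a,g) via R2 from deriv(a,d), parent(d,g)
round 2: derive deriv(a,h) via R2 from deriv(a,d), parent(d,h)
round 2: derive deriv(a,j) via R2 from deriv(a,d), parent(d,j)
round 2: derive deriv(d,d) via R2 from deriv(d,a), parent(a,d)
round 2: derive deriv(f,f) via R2 from deriv(f,d), parent(d,f)
round 2: derive deriv(f,j) via R2 from deriv(f,d), parent(d,j)
round 2: derive deriv(g,d) via R2 from deriv(g,a), parent(a,d)
round 2: derive deriv(h,d) via R2 from deriv(h,a), parent(a,d)
round 3: derive deriv(a,e) via R2 from deriv(a,g), parent(g,e)
round 3: derive deriv(g,f) via R2 from deriv(g,d), parent(d,f)
round 3: derive deriv(g,g) via R2 from deriv(g,d), parent(d,g)
round 3: derive deriv(g,j) via R2 from deriv(g,d), parent(d,j)
round 3: derive deriv(h,f) via R2 from deriv(h,d), parent(d,f)
round 3: derive deriv(h,g) via R2 from deriv(h,d), parent(d,g)
round 3: derive deriv(h,j) via R2 from deriv(h,d), parent(d,j)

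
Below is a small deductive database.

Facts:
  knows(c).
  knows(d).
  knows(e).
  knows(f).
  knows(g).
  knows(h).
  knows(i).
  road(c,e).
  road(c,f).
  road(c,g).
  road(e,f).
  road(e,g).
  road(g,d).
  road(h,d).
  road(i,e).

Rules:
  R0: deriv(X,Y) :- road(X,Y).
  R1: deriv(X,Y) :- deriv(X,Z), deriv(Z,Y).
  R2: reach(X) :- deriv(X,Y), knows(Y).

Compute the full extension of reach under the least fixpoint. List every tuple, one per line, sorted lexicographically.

round 1: derive deriv(c,e) via R0 from road(c,e)
round 1: derive deriv(c,f) via R0 from road(c,f)
round 1: derive deriv(c,g) via R0 from road(c,g)
round 1: derive deriv(e,f) via R0 from road(e,f)
round 1: derive deriv(e,g) via R0 from road(e,g)
round 1: derive deriv(g,d) via R0 from road(g,d)
round 1: derive deriv(h,d) via R0 from road(h,d)
round 1: derive deriv(i,e) via R0 from road(i,e)
round 2: derive deriv(c,d) via R1 from deriv(c,g), deriv(g,d)
round 2: derive deriv(e,d) via R1 from deriv(e,g), deriv(g,d)
round 2: derive deriv(i,f) via R1 from deriv(i,e), deriv(e,f)
round 2: derive deriv(i,g) via R1 from deriv(i,e), deriv(e,g)
round 2: derive reach(c) via R2 from deriv(c,e), knows(e)
round 2: derive reach(e) via R2 from deriv(e,f), knows(f)
round 2: derive reach(g) via R2 from deriv(g,d), knows(d)
round 2: derive reach(h) via R2 from deriv(h,d), knows(d)
round 2: derive reach(i) via R2 from deriv(i,e), knows(e)
round 3: derive deriv(i,d) via R1 from deriv(i,e), deriv(e,d)

reach(c)
reach(e)
reach(g)
reach(h)
reach(i)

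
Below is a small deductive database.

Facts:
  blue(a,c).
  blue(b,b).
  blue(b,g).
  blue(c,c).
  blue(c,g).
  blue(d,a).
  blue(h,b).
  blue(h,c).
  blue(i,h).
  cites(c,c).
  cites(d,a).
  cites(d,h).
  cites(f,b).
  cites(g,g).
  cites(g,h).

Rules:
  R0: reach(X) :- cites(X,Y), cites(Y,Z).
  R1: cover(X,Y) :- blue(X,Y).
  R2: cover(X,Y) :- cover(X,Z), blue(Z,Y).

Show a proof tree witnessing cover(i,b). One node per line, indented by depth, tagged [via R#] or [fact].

cover(i,b)  [via R2]
  cover(i,h)  [via R1]
    blue(i,h)  [fact]
  blue(h,b)  [fact]

round 1: derive cover(a,c) via R1 from blue(a,c)
round 1: derive cover(b,b) via R1 from blue(b,b)
round 1: derive cover(b,g) via R1 from blue(b,g)
round 1: derive cover(c,c) via R1 from blue(c,c)
round 1: derive cover(c,g) via R1 from blue(c,g)
round 1: derive cover(d,a) via R1 from blue(d,a)
round 1: derive cover(h,b) via R1 from blue(h,b)
round 1: derive cover(h,c) via R1 from blue(h,c)
round 1: derive cover(i,h) via R1 from blue(i,h)
round 2: derive cover(a,g) via R2 from cover(a,c), blue(c,g)
round 2: derive cover(d,c) via R2 from cover(d,a), blue(a,c)
round 2: derive cover(h,g) via R2 from cover(h,b), blue(b,g)
round 2: derive cover(i,b) via R2 from cover(i,h), blue(h,b)
round 2: derive cover(i,c) via R2 from cover(i,h), blue(h,c)
round 3: derive cover(d,g) via R2 from cover(d,c), blue(c,g)
round 3: derive cover(i,g) via R2 from cover(i,b), blue(b,g)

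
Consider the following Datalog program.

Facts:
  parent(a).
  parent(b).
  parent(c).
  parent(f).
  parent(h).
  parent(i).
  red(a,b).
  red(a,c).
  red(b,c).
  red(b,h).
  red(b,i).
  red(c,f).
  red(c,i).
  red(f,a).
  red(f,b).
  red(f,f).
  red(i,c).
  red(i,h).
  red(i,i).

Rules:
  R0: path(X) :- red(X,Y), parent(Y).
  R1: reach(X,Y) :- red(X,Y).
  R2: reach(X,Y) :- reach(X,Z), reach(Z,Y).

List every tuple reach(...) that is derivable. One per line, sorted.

round 1: derive reach(a,b) via R1 from red(a,b)
round 1: derive reach(a,c) via R1 from red(a,c)
round 1: derive reach(b,c) via R1 from red(b,c)
round 1: derive reach(b,h) via R1 from red(b,h)
round 1: derive reach(b,i) via R1 from red(b,i)
round 1: derive reach(c,f) via R1 from red(c,f)
round 1: derive reach(c,i) via R1 from red(c,i)
round 1: derive reach(f,a) via R1 from red(f,a)
round 1: derive reach(f,b) via R1 from red(f,b)
round 1: derive reach(f,f) via R1 from red(f,f)
round 1: derive reach(i,c) via R1 from red(i,c)
round 1: derive reach(i,h) via R1 from red(i,h)
round 1: derive reach(i,i) via R1 from red(i,i)
round 2: derive reach(a,f) via R2 from reach(a,c), reach(c,f)
round 2: derive reach(a,h) via R2 from reach(a,b), reach(b,h)
round 2: derive reach(a,i) via R2 from reach(a,b), reach(b,i)
round 2: derive reach(b,f) via R2 from reach(b,c), reach(c,f)
round 2: derive reach(c,a) via R2 from reach(c,f), reach(f,a)
round 2: derive reach(c,b) via R2 from reach(c,f), reach(f,b)
round 2: derive reach(c,c) via R2 from reach(c,i), reach(i,c)
round 2: derive reach(c,h) via R2 from reach(c,i), reach(i,h)
round 2: derive reach(f,c) via R2 from reach(f,a), reach(a,c)
round 2: derive reach(f,h) via R2 from reach(f,b), reach(b,h)
round 2: derive reach(f,i) via R2 from reach(f,b), reach(b,i)
round 2: derive reach(i,f) via R2 from reach(i,c), reach(c,f)
round 3: derive reach(a,a) via R2 from reach(a,c), reach(c,a)
round 3: derive reach(b,a) via R2 from reach(b,c), reach(c,a)
round 3: derive reach(b,b) via R2 from reach(b,c), reach(c,b)
round 3: derive reach(i,a) via R2 from reach(i,c), reach(c,a)
round 3: derive reach(i,b) via R2 from reach(i,c), reach(c,b)

reach(a,a)
reach(a,b)
reach(a,c)
reach(a,f)
reach(a,h)
reach(a,i)
reach(b,a)
reach(b,b)
reach(b,c)
reach(b,f)
reach(b,h)
reach(b,i)
reach(c,a)
reach(c,b)
reach(c,c)
reach(c,f)
reach(c,h)
reach(c,i)
reach(f,a)
reach(f,b)
reach(f,c)
reach(f,f)
reach(f,h)
reach(f,i)
reach(i,a)
reach(i,b)
reach(i,c)
reach(i,f)
reach(i,h)
reach(i,i)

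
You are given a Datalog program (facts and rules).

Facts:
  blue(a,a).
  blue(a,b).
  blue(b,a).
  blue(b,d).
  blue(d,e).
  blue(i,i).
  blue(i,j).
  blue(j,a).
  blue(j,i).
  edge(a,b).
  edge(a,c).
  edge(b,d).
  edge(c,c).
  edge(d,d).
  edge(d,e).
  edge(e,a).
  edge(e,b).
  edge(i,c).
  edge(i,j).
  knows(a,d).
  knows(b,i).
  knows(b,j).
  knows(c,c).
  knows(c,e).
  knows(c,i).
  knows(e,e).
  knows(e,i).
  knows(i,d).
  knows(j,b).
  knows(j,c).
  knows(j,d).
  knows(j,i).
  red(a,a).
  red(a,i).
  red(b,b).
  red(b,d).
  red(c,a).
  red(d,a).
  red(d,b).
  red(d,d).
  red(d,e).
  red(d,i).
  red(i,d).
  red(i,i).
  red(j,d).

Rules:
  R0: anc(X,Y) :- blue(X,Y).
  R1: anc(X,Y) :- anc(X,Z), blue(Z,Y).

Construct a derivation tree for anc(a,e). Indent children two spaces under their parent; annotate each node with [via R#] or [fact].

round 1: derive anc(a,a) via R0 from blue(a,a)
round 1: derive anc(a,b) via R0 from blue(a,b)
round 1: derive anc(b,a) via R0 from blue(b,a)
round 1: derive anc(b,d) via R0 from blue(b,d)
round 1: derive anc(d,e) via R0 from blue(d,e)
round 1: derive anc(i,i) via R0 from blue(i,i)
round 1: derive anc(i,j) via R0 from blue(i,j)
round 1: derive anc(j,a) via R0 from blue(j,a)
round 1: derive anc(j,i) via R0 from blue(j,i)
round 2: derive anc(a,d) via R1 from anc(a,b), blue(b,d)
round 2: derive anc(b,b) via R1 from anc(b,a), blue(a,b)
round 2: derive anc(b,e) via R1 from anc(b,d), blue(d,e)
round 2: derive anc(i,a) via R1 from anc(i,j), blue(j,a)
round 2: derive anc(j,b) via R1 from anc(j,a), blue(a,b)
round 2: derive anc(j,j) via R1 from anc(j,i), blue(i,j)
round 3: derive anc(a,e) via R1 from anc(a,d), blue(d,e)
round 3: derive anc(i,b) via R1 from anc(i,a), blue(a,b)
round 3: derive anc(j,d) via R1 from anc(j,b), blue(b,d)
round 4: derive anc(i,d) via R1 from anc(i,b), blue(b,d)
round 4: derive anc(j,e) via R1 from anc(j,d), blue(d,e)
round 5: derive anc(i,e) via R1 from anc(i,d), blue(d,e)

anc(a,e)  [via R1]
  anc(a,d)  [via R1]
    anc(a,b)  [via R0]
      blue(a,b)  [fact]
    blue(b,d)  [fact]
  blue(d,e)  [fact]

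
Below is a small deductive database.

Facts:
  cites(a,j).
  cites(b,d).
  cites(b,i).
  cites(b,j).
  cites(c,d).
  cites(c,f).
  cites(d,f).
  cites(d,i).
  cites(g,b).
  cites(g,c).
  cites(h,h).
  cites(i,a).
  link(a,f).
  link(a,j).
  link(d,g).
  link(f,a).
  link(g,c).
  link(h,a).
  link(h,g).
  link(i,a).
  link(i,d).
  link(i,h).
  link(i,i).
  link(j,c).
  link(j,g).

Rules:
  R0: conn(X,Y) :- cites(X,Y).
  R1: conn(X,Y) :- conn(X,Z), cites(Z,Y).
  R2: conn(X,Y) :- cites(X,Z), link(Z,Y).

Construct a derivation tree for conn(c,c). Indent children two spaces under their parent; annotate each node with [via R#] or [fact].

round 1: derive conn(a,j) via R0 from cites(a,j)
round 1: derive conn(b,d) via R0 from cites(b,d)
round 1: derive conn(b,i) via R0 from cites(b,i)
round 1: derive conn(b,j) via R0 from cites(b,j)
round 1: derive conn(c,d) via R0 from cites(c,d)
round 1: derive conn(c,f) via R0 from cites(c,f)
round 1: derive conn(d,f) via R0 from cites(d,f)
round 1: derive conn(d,i) via R0 from cites(d,i)
round 1: derive conn(g,b) via R0 from cites(g,b)
round 1: derive conn(g,c) via R0 from cites(g,c)
round 1: derive conn(h,h) via R0 from cites(h,h)
round 1: derive conn(i,a) via R0 from cites(i,a)
round 1: derive conn(a,c) via R2 from cites(a,j), link(j,c)
round 1: derive conn(a,g) via R2 from cites(a,j), link(j,g)
round 1: derive conn(b,a) via R2 from cites(b,i), link(i,a)
round 1: derive conn(b,c) via R2 from cites(b,j), link(j,c)
round 1: derive conn(b,g) via R2 from cites(b,d), link(d,g)
round 1: derive conn(b,h) via R2 from cites(b,i), link(i,h)
round 1: derive conn(c,a) via R2 from cites(c,f), link(f,a)
round 1: derive conn(c,g) via R2 from cites(c,d), link(d,g)
round 1: derive conn(d,a) via R2 from cites(d,f), link(f,a)
round 1: derive conn(d,d) via R2 from cites(d,i), link(i,d)
round 1: derive conn(d,h) via R2 from cites(d,i), link(i,h)
round 1: derive conn(h,a) via R2 from cites(h,h), link(h,a)
round 1: derive conn(h,g) via R2 from cites(h,h), link(h,g)
round 1: derive conn(i,f) via R2 from cites(i,a), link(a,f)
round 1: derive conn(i,j) via R2 from cites(i,a), link(a,j)
round 2: derive conn(a,b) via R1 from conn(a,g), cites(g,b)
round 2: derive conn(a,d) via R1 from conn(a,c), cites(c,d)
round 2: derive conn(a,f) via R1 from conn(a,c), cites(c,f)
round 2: derive conn(b,b) via R1 from conn(b,g), cites(g,b)
round 2: derive conn(b,f) via R1 from conn(b,c), cites(c,f)
round 2: derive conn(c,b) via R1 from conn(c,g), cites(g,b)
round 2: derive conn(c,c) via R1 from conn(c,g), cites(g,c)
round 2: derive conn(c,i) via R1 from conn(c,d), cites(d,i)
round 2: derive conn(c,j) via R1 from conn(c,a), cites(a,j)
round 2: derive conn(d,j) via R1 from conn(d,a), cites(a,j)
round 2: derive conn(g,d) via R1 from conn(g,b), cites(b,d)
round 2: derive conn(g,f) via R1 from conn(g,c), cites(c,f)
round 2: derive conn(g,i) via R1 from conn(g,b), cites(b,i)
round 2: derive conn(g,j) via R1 from conn(g,b), cites(b,j)
round 2: derive conn(h,b) via R1 from conn(h,g), cites(g,b)
round 2: derive conn(h,c) via R1 from conn(h,g), cites(g,c)
round 2: derive conn(h,j) via R1 from conn(h,a), cites(a,j)
round 3: derive conn(a,i) via R1 from conn(a,b), cites(b,i)
round 3: derive conn(g,a) via R1 from conn(g,i), cites(i,a)
round 3: derive conn(h,d) via R1 from conn(h,b), cites(b,d)
round 3: derive conn(h,f) via R1 from conn(h,c), cites(c,f)
round 3: derive conn(h,i) via R1 from conn(h,b), cites(b,i)
round 4: derive conn(a,a) via R1 from conn(a,i), cites(i,a)

conn(c,c)  [via R1]
  conn(c,g)  [via R2]
    cites(c,d)  [fact]
    link(d,g)  [fact]
  cites(g,c)  [fact]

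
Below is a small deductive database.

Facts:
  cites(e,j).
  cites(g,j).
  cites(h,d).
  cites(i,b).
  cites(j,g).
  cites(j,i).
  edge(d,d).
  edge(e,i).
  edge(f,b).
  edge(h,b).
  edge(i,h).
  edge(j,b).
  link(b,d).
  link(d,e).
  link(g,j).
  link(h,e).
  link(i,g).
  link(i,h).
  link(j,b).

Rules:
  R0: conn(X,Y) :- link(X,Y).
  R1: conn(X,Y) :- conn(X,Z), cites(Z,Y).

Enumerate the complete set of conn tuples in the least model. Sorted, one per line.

conn(b,d)
conn(d,b)
conn(d,e)
conn(d,g)
conn(d,i)
conn(d,j)
conn(g,b)
conn(g,g)
conn(g,i)
conn(g,j)
conn(h,b)
conn(h,e)
conn(h,g)
conn(h,i)
conn(h,j)
conn(i,b)
conn(i,d)
conn(i,g)
conn(i,h)
conn(i,i)
conn(i,j)
conn(j,b)

round 1: derive conn(b,d) via R0 from link(b,d)
round 1: derive conn(d,e) via R0 from link(d,e)
round 1: derive conn(g,j) via R0 from link(g,j)
round 1: derive conn(h,e) via R0 from link(h,e)
round 1: derive conn(i,g) via R0 from link(i,g)
round 1: derive conn(i,h) via R0 from link(i,h)
round 1: derive conn(j,b) via R0 from link(j,b)
round 2: derive conn(d,j) via R1 from conn(d,e), cites(e,j)
round 2: derive conn(g,g) via R1 from conn(g,j), cites(j,g)
round 2: derive conn(g,i) via R1 from conn(g,j), cites(j,i)
round 2: derive conn(h,j) via R1 from conn(h,e), cites(e,j)
round 2: derive conn(i,d) via R1 from conn(i,h), cites(h,d)
round 2: derive conn(i,j) via R1 from conn(i,g), cites(g,j)
round 3: derive conn(d,g) via R1 from conn(d,j), cites(j,g)
round 3: derive conn(d,i) via R1 from conn(d,j), cites(j,i)
round 3: derive conn(g,b) via R1 from conn(g,i), cites(i,b)
round 3: derive conn(h,g) via R1 from conn(h,j), cites(j,g)
round 3: derive conn(h,i) via R1 from conn(h,j), cites(j,i)
round 3: derive conn(i,i) via R1 from conn(i,j), cites(j,i)
round 4: derive conn(d,b) via R1 from conn(d,i), cites(i,b)
round 4: derive conn(h,b) via R1 from conn(h,i), cites(i,b)
round 4: derive conn(i,b) via R1 from conn(i,i), cites(i,b)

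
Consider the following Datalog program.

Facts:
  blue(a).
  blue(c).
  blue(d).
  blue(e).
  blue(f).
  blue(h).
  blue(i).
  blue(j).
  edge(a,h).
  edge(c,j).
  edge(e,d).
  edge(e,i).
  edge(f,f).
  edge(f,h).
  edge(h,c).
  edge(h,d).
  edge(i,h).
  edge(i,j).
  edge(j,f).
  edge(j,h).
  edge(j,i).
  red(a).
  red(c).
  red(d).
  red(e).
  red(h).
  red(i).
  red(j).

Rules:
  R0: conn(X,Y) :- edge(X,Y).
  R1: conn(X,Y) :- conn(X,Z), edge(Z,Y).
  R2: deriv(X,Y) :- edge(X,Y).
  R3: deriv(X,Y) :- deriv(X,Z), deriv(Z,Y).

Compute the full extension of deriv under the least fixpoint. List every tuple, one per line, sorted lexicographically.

round 1: derive deriv(a,h) via R2 from edge(a,h)
round 1: derive deriv(c,j) via R2 from edge(c,j)
round 1: derive deriv(e,d) via R2 from edge(e,d)
round 1: derive deriv(e,i) via R2 from edge(e,i)
round 1: derive deriv(f,f) via R2 from edge(f,f)
round 1: derive deriv(f,h) via R2 from edge(f,h)
round 1: derive deriv(h,c) via R2 from edge(h,c)
round 1: derive deriv(h,d) via R2 from edge(h,d)
round 1: derive deriv(i,h) via R2 from edge(i,h)
round 1: derive deriv(i,j) via R2 from edge(i,j)
round 1: derive deriv(j,f) via R2 from edge(j,f)
round 1: derive deriv(j,h) via R2 from edge(j,h)
round 1: derive deriv(j,i) via R2 from edge(j,i)
round 2: derive deriv(a,c) via R3 from deriv(a,h), deriv(h,c)
round 2: derive deriv(a,d) via R3 from deriv(a,h), deriv(h,d)
round 2: derive deriv(c,f) via R3 from deriv(c,j), deriv(j,f)
round 2: derive deriv(c,h) via R3 from deriv(c,j), deriv(j,h)
round 2: derive deriv(c,i) via R3 from deriv(c,j), deriv(j,i)
round 2: derive deriv(e,h) via R3 from deriv(e,i), deriv(i,h)
round 2: derive deriv(e,j) via R3 from deriv(e,i), deriv(i,j)
round 2: derive deriv(f,c) via R3 from deriv(f,h), deriv(h,c)
round 2: derive deriv(f,d) via R3 from deriv(f,h), deriv(h,d)
round 2: derive deriv(h,j) via R3 from deriv(h,c), deriv(c,j)
round 2: derive deriv(i,c) via R3 from deriv(i,h), deriv(h,c)
round 2: derive deriv(i,d) via R3 from deriv(i,h), deriv(h,d)
round 2: derive deriv(i,f) via R3 from deriv(i,j), deriv(j,f)
round 2: derive deriv(i,i) via R3 from deriv(i,j), deriv(j,i)
round 2: derive deriv(j,c) via R3 from deriv(j,h), deriv(h,c)
round 2: derive deriv(j,d) via R3 from deriv(j,h), deriv(h,d)
round 2: derive deriv(j,j) via R3 from deriv(j,i), deriv(i,j)
round 3: derive deriv(a,f) via R3 from deriv(a,c), deriv(c,f)
round 3: derive deriv(a,i) via R3 from deriv(a,c), deriv(c,i)
round 3: derive deriv(a,j) via R3 from deriv(a,c), deriv(c,j)
round 3: derive deriv(c,c) via R3 from deriv(c,f), deriv(f,c)
round 3: derive deriv(c,d) via R3 from deriv(c,f), deriv(f,d)
round 3: derive deriv(e,c) via R3 from deriv(e,h), deriv(h,c)
round 3: derive deriv(e,f) via R3 from deriv(e,i), deriv(i,f)
round 3: derive deriv(f,i) via R3 from deriv(f,c), deriv(c,i)
round 3: derive deriv(f,j) via R3 from deriv(f,c), deriv(c,j)
round 3: derive deriv(h,f) via R3 from deriv(h,c), deriv(c,f)
round 3: derive deriv(h,h) via R3 from deriv(h,c), deriv(c,h)
round 3: derive deriv(h,i) via R3 from deriv(h,c), deriv(c,i)

deriv(a,c)
deriv(a,d)
deriv(a,f)
deriv(a,h)
deriv(a,i)
deriv(a,j)
deriv(c,c)
deriv(c,d)
deriv(c,f)
deriv(c,h)
deriv(c,i)
deriv(c,j)
deriv(e,c)
deriv(e,d)
deriv(e,f)
deriv(e,h)
deriv(e,i)
deriv(e,j)
deriv(f,c)
deriv(f,d)
deriv(f,f)
deriv(f,h)
deriv(f,i)
deriv(f,j)
deriv(h,c)
deriv(h,d)
deriv(h,f)
deriv(h,h)
deriv(h,i)
deriv(h,j)
deriv(i,c)
deriv(i,d)
deriv(i,f)
deriv(i,h)
deriv(i,i)
deriv(i,j)
deriv(j,c)
deriv(j,d)
deriv(j,f)
deriv(j,h)
deriv(j,i)
deriv(j,j)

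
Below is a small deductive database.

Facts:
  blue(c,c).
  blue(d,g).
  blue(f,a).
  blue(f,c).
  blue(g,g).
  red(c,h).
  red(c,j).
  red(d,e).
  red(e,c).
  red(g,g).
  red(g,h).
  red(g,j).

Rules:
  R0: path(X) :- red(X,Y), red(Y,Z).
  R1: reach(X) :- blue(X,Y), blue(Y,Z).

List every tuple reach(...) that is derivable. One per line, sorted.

round 1: derive reach(c) via R1 from blue(c,c), blue(c,c)
round 1: derive reach(d) via R1 from blue(d,g), blue(g,g)
round 1: derive reach(f) via R1 from blue(f,c), blue(c,c)
round 1: derive reach(g) via R1 from blue(g,g), blue(g,g)

reach(c)
reach(d)
reach(f)
reach(g)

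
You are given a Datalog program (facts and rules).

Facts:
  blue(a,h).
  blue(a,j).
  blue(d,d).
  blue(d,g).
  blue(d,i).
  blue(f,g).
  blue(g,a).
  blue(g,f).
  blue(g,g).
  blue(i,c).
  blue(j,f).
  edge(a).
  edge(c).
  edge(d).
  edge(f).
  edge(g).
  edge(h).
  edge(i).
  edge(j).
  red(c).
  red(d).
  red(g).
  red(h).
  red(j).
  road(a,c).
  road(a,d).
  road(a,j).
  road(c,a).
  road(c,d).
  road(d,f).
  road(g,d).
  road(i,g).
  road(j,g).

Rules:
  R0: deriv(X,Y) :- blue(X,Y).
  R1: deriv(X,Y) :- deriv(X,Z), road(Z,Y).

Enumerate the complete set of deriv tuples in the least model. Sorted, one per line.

deriv(a,d)
deriv(a,f)
deriv(a,g)
deriv(a,h)
deriv(a,j)
deriv(d,d)
deriv(d,f)
deriv(d,g)
deriv(d,i)
deriv(f,d)
deriv(f,f)
deriv(f,g)
deriv(g,a)
deriv(g,c)
deriv(g,d)
deriv(g,f)
deriv(g,g)
deriv(g,j)
deriv(i,a)
deriv(i,c)
deriv(i,d)
deriv(i,f)
deriv(i,g)
deriv(i,j)
deriv(j,f)

round 1: derive deriv(a,h) via R0 from blue(a,h)
round 1: derive deriv(a,j) via R0 from blue(a,j)
round 1: derive deriv(d,d) via R0 from blue(d,d)
round 1: derive deriv(d,g) via R0 from blue(d,g)
round 1: derive deriv(d,i) via R0 from blue(d,i)
round 1: derive deriv(f,g) via R0 from blue(f,g)
round 1: derive deriv(g,a) via R0 from blue(g,a)
round 1: derive deriv(g,f) via R0 from blue(g,f)
round 1: derive deriv(g,g) via R0 from blue(g,g)
round 1: derive deriv(i,c) via R0 from blue(i,c)
round 1: derive deriv(j,f) via R0 from blue(j,f)
round 2: derive deriv(a,g) via R1 from deriv(a,j), road(j,g)
round 2: derive deriv(d,f) via R1 from deriv(d,d), road(d,f)
round 2: derive deriv(f,d) via R1 from deriv(f,g), road(g,d)
round 2: derive deriv(g,c) via R1 from deriv(g,a), road(a,c)
round 2: derive deriv(g,d) via R1 from deriv(g,a), road(a,d)
round 2: derive deriv(g,j) via R1 from deriv(g,a), road(a,j)
round 2: derive deriv(i,a) via R1 from deriv(i,c), road(c,a)
round 2: derive deriv(i,d) via R1 from deriv(i,c), road(c,d)
round 3: derive deriv(a,d) via R1 from deriv(a,g), road(g,d)
round 3: derive deriv(f,f) via R1 from deriv(f,d), road(d,f)
round 3: derive deriv(i,f) via R1 from deriv(i,d), road(d,f)
round 3: derive deriv(i,j) via R1 from deriv(i,a), road(a,j)
round 4: derive deriv(a,f) via R1 from deriv(a,d), road(d,f)
round 4: derive deriv(i,g) via R1 from deriv(i,j), road(j,g)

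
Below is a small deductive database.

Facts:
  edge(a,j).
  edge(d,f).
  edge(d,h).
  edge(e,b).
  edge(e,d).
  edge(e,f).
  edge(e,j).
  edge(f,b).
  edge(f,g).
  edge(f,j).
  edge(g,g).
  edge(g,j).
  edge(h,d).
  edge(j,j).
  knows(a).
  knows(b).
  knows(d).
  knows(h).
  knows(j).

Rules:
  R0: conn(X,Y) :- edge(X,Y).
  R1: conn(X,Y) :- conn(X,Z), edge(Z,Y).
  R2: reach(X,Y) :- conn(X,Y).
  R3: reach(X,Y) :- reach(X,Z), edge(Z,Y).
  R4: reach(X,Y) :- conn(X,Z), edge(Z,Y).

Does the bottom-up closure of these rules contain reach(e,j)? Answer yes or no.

yes

round 1: derive conn(a,j) via R0 from edge(a,j)
round 1: derive conn(d,f) via R0 from edge(d,f)
round 1: derive conn(d,h) via R0 from edge(d,h)
round 1: derive conn(e,b) via R0 from edge(e,b)
round 1: derive conn(e,d) via R0 from edge(e,d)
round 1: derive conn(e,f) via R0 from edge(e,f)
round 1: derive conn(e,j) via R0 from edge(e,j)
round 1: derive conn(f,b) via R0 from edge(f,b)
round 1: derive conn(f,g) via R0 from edge(f,g)
round 1: derive conn(f,j) via R0 from edge(f,j)
round 1: derive conn(g,g) via R0 from edge(g,g)
round 1: derive conn(g,j) via R0 from edge(g,j)
round 1: derive conn(h,d) via R0 from edge(h,d)
round 1: derive conn(j,j) via R0 from edge(j,j)
round 2: derive conn(d,b) via R1 from conn(d,f), edge(f,b)
round 2: derive conn(d,d) via R1 from conn(d,h), edge(h,d)
round 2: derive conn(d,g) via R1 from conn(d,f), edge(f,g)
round 2: derive conn(d,j) via R1 from conn(d,f), edge(f,j)
round 2: derive conn(e,g) via R1 from conn(e,f), edge(f,g)
round 2: derive conn(e,h) via R1 from conn(e,d), edge(d,h)
round 2: derive conn(h,f) via R1 from conn(h,d), edge(d,f)
round 2: derive conn(h,h) via R1 from conn(h,d), edge(d,h)
round 2: derive reach(a,j) via R2 from conn(a,j)
round 2: derive reach(d,f) via R2 from conn(d,f)
round 2: derive reach(d,h) via R2 from conn(d,h)
round 2: derive reach(e,b) via R2 from conn(e,b)
round 2: derive reach(e,d) via R2 from conn(e,d)
round 2: derive reach(e,f) via R2 from conn(e,f)
round 2: derive reach(e,j) via R2 from conn(e,j)
round 2: derive reach(f,b) via R2 from conn(f,b)
round 2: derive reach(f,g) via R2 from conn(f,g)
round 2: derive reach(f,j) via R2 from conn(f,j)
round 2: derive reach(g,g) via R2 from conn(g,g)
round 2: derive reach(g,j) via R2 from conn(g,j)
round 2: derive reach(h,d) via R2 from conn(h,d)
round 2: derive reach(j,j) via R2 from conn(j,j)
round 2: derive reach(d,b) via R4 from conn(d,f), edge(f,b)
round 2: derive reach(d,d) via R4 from conn(d,h), edge(h,d)
round 2: derive reach(d,g) via R4 from conn(d,f), edge(f,g)
round 2: derive reach(d,j) via R4 from conn(d,f), edge(f,j)
round 2: derive reach(e,g) via R4 from conn(e,f), edge(f,g)
round 2: derive reach(e,h) via R4 from conn(e,d), edge(d,h)
round 2: derive reach(h,f) via R4 from conn(h,d), edge(d,f)
round 2: derive reach(h,h) via R4 from conn(h,d), edge(d,h)
round 3: derive conn(h,b) via R1 from conn(h,f), edge(f,b)
round 3: derive conn(h,g) via R1 from conn(h,f), edge(f,g)
round 3: derive conn(h,j) via R1 from conn(h,f), edge(f,j)
round 3: derive reach(h,b) via R3 from reach(h,f), edge(f,b)
round 3: derive reach(h,g) via R3 from reach(h,f), edge(f,g)
round 3: derive reach(h,j) via R3 from reach(h,f), edge(f,j)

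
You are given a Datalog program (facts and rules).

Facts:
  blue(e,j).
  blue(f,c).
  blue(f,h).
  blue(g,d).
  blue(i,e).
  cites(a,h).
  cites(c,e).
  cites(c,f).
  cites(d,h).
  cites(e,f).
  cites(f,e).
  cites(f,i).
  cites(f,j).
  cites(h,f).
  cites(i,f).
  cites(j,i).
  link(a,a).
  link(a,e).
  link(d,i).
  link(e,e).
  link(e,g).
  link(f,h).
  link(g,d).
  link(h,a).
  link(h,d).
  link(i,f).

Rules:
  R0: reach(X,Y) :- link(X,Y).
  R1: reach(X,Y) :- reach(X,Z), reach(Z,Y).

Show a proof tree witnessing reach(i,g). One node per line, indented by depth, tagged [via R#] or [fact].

reach(i,g)  [via R1]
  reach(i,a)  [via R1]
    reach(i,f)  [via R0]
      link(i,f)  [fact]
    reach(f,a)  [via R1]
      reach(f,h)  [via R0]
        link(f,h)  [fact]
      reach(h,a)  [via R0]
        link(h,a)  [fact]
  reach(a,g)  [via R1]
    reach(a,e)  [via R0]
      link(a,e)  [fact]
    reach(e,g)  [via R0]
      link(e,g)  [fact]

round 1: derive reach(a,a) via R0 from link(a,a)
round 1: derive reach(a,e) via R0 from link(a,e)
round 1: derive reach(d,i) via R0 from link(d,i)
round 1: derive reach(e,e) via R0 from link(e,e)
round 1: derive reach(e,g) via R0 from link(e,g)
round 1: derive reach(f,h) via R0 from link(f,h)
round 1: derive reach(g,d) via R0 from link(g,d)
round 1: derive reach(h,a) via R0 from link(h,a)
round 1: derive reach(h,d) via R0 from link(h,d)
round 1: derive reach(i,f) via R0 from link(i,f)
round 2: derive reach(a,g) via R1 from reach(a,e), reach(e,g)
round 2: derive reach(d,f) via R1 from reach(d,i), reach(i,f)
round 2: derive reach(e,d) via R1 from reach(e,g), reach(g,d)
round 2: derive reach(f,a) via R1 from reach(f,h), reach(h,a)
round 2: derive reach(f,d) via R1 from reach(f,h), reach(h,d)
round 2: derive reach(g,i) via R1 from reach(g,d), reach(d,i)
round 2: derive reach(h,e) via R1 from reach(h,a), reach(a,e)
round 2: derive reach(h,i) via R1 from reach(h,d), reach(d,i)
round 2: derive reach(i,h) via R1 from reach(i,f), reach(f,h)
round 3: derive reach(a,d) via R1 from reach(a,e), reach(e,d)
round 3: derive reach(a,i) via R1 from reach(a,g), reach(g,i)
round 3: derive reach(d,a) via R1 from reach(d,f), reach(f,a)
round 3: derive reach(d,d) via R1 from reach(d,f), reach(f,d)
round 3: derive reach(d,h) via R1 from reach(d,f), reach(f,h)
round 3: derive reach(e,f) via R1 from reach(e,d), reach(d,f)
round 3: derive reach(e,i) via R1 from reach(e,d), reach(d,i)
round 3: derive reach(f,e) via R1 from reach(f,a), reach(a,e)
round 3: derive reach(f,f) via R1 from reach(f,d), reach(d,f)
round 3: derive reach(f,g) via R1 from reach(f,a), reach(a,g)
round 3: derive reach(f,i) via R1 from reach(f,d), reach(d,i)
round 3: derive reach(g,f) via R1 from reach(g,d), reach(d,f)
round 3: derive reach(g,h) via R1 from reach(g,i), reach(i,h)
round 3: derive reach(h,f) via R1 from reach(h,d), reach(d,f)
round 3: derive reach(h,g) via R1 from reach(h,a), reach(a,g)
round 3: derive reach(h,h) via R1 from reach(h,i), reach(i,h)
round 3: derive reach(i,a) via R1 from reach(i,f), reach(f,a)
round 3: derive reach(i,d) via R1 from reach(i,f), reach(f,d)
round 3: derive reach(i,e) via R1 from reach(i,h), reach(h,e)
round 3: derive reach(i,i) via R1 from reach(i,h), reach(h,i)
round 4: derive reach(a,f) via R1 from reach(a,d), reach(d,f)
round 4: derive reach(a,h) via R1 from reach(a,d), reach(d,h)
round 4: derive reach(d,e) via R1 from reach(d,a), reach(a,e)
round 4: derive reach(d,g) via R1 from reach(d,a), reach(a,g)
round 4: derive reach(e,a) via R1 from reach(e,d), reach(d,a)
round 4: derive reach(e,h) via R1 from reach(e,d), reach(d,h)
round 4: derive reach(g,a) via R1 from reach(g,d), reach(d,a)
round 4: derive reach(g,e) via R1 from reach(g,f), reach(f,e)
round 4: derive reach(g,g) via R1 from reach(g,f), reach(f,g)
round 4: derive reach(i,g) via R1 from reach(i,a), reach(a,g)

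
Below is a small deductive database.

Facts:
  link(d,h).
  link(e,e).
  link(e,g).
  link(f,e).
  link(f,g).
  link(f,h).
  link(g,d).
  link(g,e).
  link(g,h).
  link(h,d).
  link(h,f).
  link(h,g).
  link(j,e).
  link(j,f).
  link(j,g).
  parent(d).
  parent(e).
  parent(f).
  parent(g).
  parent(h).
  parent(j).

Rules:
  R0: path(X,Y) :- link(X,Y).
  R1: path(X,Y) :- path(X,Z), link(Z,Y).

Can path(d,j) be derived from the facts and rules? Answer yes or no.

round 1: derive path(d,h) via R0 from link(d,h)
round 1: derive path(e,e) via R0 from link(e,e)
round 1: derive path(e,g) via R0 from link(e,g)
round 1: derive path(f,e) via R0 from link(f,e)
round 1: derive path(f,g) via R0 from link(f,g)
round 1: derive path(f,h) via R0 from link(f,h)
round 1: derive path(g,d) via R0 from link(g,d)
round 1: derive path(g,e) via R0 from link(g,e)
round 1: derive path(g,h) via R0 from link(g,h)
round 1: derive path(h,d) via R0 from link(h,d)
round 1: derive path(h,f) via R0 from link(h,f)
round 1: derive path(h,g) via R0 from link(h,g)
round 1: derive path(j,e) via R0 from link(j,e)
round 1: derive path(j,f) via R0 from link(j,f)
round 1: derive path(j,g) via R0 from link(j,g)
round 2: derive path(d,d) via R1 from path(d,h), link(h,d)
round 2: derive path(d,f) via R1 from path(d,h), link(h,f)
round 2: derive path(d,g) via R1 from path(d,h), link(h,g)
round 2: derive path(e,d) via R1 from path(e,g), link(g,d)
round 2: derive path(e,h) via R1 from path(e,g), link(g,h)
round 2: derive path(f,d) via R1 from path(f,g), link(g,d)
round 2: derive path(f,f) via R1 from path(f,h), link(h,f)
round 2: derive path(g,f) via R1 from path(g,h), link(h,f)
round 2: derive path(g,g) via R1 from path(g,e), link(e,g)
round 2: derive path(h,e) via R1 from path(h,f), link(f,e)
round 2: derive path(h,h) via R1 from path(h,d), link(d,h)
round 2: derive path(j,d) via R1 from path(j,g), link(g,d)
round 2: derive path(j,h) via R1 from path(j,f), link(f,h)
round 3: derive path(d,e) via R1 from path(d,f), link(f,e)
round 3: derive path(e,f) via R1 from path(e,h), link(h,f)

no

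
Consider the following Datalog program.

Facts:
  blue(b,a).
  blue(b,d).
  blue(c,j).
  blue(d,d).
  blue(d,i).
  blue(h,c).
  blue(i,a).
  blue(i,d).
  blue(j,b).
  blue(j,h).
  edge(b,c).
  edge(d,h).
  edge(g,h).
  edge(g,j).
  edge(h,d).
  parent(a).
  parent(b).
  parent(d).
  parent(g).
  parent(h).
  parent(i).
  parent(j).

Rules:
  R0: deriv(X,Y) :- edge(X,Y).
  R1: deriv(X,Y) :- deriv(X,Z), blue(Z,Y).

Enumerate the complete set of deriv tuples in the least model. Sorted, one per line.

deriv(b,a)
deriv(b,b)
deriv(b,c)
deriv(b,d)
deriv(b,h)
deriv(b,i)
deriv(b,j)
deriv(d,a)
deriv(d,b)
deriv(d,c)
deriv(d,d)
deriv(d,h)
deriv(d,i)
deriv(d,j)
deriv(g,a)
deriv(g,b)
deriv(g,c)
deriv(g,d)
deriv(g,h)
deriv(g,i)
deriv(g,j)
deriv(h,a)
deriv(h,d)
deriv(h,i)

round 1: derive deriv(b,c) via R0 from edge(b,c)
round 1: derive deriv(d,h) via R0 from edge(d,h)
round 1: derive deriv(g,h) via R0 from edge(g,h)
round 1: derive deriv(g,j) via R0 from edge(g,j)
round 1: derive deriv(h,d) via R0 from edge(h,d)
round 2: derive deriv(b,j) via R1 from deriv(b,c), blue(c,j)
round 2: derive deriv(d,c) via R1 from deriv(d,h), blue(h,c)
round 2: derive deriv(g,b) via R1 from deriv(g,j), blue(j,b)
round 2: derive deriv(g,c) via R1 from deriv(g,h), blue(h,c)
round 2: derive deriv(h,i) via R1 from deriv(h,d), blue(d,i)
round 3: derive deriv(b,b) via R1 from deriv(b,j), blue(j,b)
round 3: derive deriv(b,h) via R1 from deriv(b,j), blue(j,h)
round 3: derive deriv(d,j) via R1 from deriv(d,c), blue(c,j)
round 3: derive deriv(g,a) via R1 from deriv(g,b), blue(b,a)
round 3: derive deriv(g,d) via R1 from deriv(g,b), blue(b,d)
round 3: derive deriv(h,a) via R1 from deriv(h,i), blue(i,a)
round 4: derive deriv(b,a) via R1 from deriv(b,b), blue(b,a)
round 4: derive deriv(b,d) via R1 from deriv(b,b), blue(b,d)
round 4: derive deriv(d,b) via R1 from deriv(d,j), blue(j,b)
round 4: derive deriv(g,i) via R1 from deriv(g,d), blue(d,i)
round 5: derive deriv(b,i) via R1 from deriv(b,d), blue(d,i)
round 5: derive deriv(d,a) via R1 from deriv(d,b), blue(b,a)
round 5: derive deriv(d,d) via R1 from deriv(d,b), blue(b,d)
round 6: derive deriv(d,i) via R1 from deriv(d,d), blue(d,i)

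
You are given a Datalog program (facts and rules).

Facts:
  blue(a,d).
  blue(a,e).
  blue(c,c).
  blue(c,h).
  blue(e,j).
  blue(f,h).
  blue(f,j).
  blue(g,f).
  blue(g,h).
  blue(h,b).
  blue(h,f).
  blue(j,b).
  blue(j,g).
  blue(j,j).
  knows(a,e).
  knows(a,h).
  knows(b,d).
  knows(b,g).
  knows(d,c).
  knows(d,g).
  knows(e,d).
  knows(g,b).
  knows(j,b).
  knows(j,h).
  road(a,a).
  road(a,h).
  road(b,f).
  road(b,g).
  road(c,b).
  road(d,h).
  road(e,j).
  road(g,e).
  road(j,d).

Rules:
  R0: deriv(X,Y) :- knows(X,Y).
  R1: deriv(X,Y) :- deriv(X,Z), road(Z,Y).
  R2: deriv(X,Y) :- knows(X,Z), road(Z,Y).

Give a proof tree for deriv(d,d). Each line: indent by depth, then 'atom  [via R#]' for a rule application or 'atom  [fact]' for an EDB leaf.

round 1: derive deriv(a,e) via R0 from knows(a,e)
round 1: derive deriv(a,h) via R0 from knows(a,h)
round 1: derive deriv(b,d) via R0 from knows(b,d)
round 1: derive deriv(b,g) via R0 from knows(b,g)
round 1: derive deriv(d,c) via R0 from knows(d,c)
round 1: derive deriv(d,g) via R0 from knows(d,g)
round 1: derive deriv(e,d) via R0 from knows(e,d)
round 1: derive deriv(g,b) via R0 from knows(g,b)
round 1: derive deriv(j,b) via R0 from knows(j,b)
round 1: derive deriv(j,h) via R0 from knows(j,h)
round 1: derive deriv(a,j) via R2 from knows(a,e), road(e,j)
round 1: derive deriv(b,e) via R2 from knows(b,g), road(g,e)
round 1: derive deriv(b,h) via R2 from knows(b,d), road(d,h)
round 1: derive deriv(d,b) via R2 from knows(d,c), road(c,b)
round 1: derive deriv(d,e) via R2 from knows(d,g), road(g,e)
round 1: derive deriv(e,h) via R2 from knows(e,d), road(d,h)
round 1: derive deriv(g,f) via R2 from knows(g,b), road(b,f)
round 1: derive deriv(g,g) via R2 from knows(g,b), road(b,g)
round 1: derive deriv(j,f) via R2 from knows(j,b), road(b,f)
round 1: derive deriv(j,g) via R2 from knows(j,b), road(b,g)
round 2: derive deriv(a,d) via R1 from deriv(a,j), road(j,d)
round 2: derive deriv(b,j) via R1 from deriv(b,e), road(e,j)
round 2: derive deriv(d,f) via R1 from deriv(d,b), road(b,f)
round 2: derive deriv(d,j) via R1 from deriv(d,e), road(e,j)
round 2: derive deriv(g,e) via R1 from deriv(g,g), road(g,e)
round 2: derive deriv(j,e) via R1 from deriv(j,g), road(g,e)
round 3: derive deriv(d,d) via R1 from deriv(d,j), road(j,d)
round 3: derive deriv(g,j) via R1 from deriv(g,e), road(e,j)
round 3: derive deriv(j,j) via R1 from deriv(j,e), road(e,j)
round 4: derive deriv(d,h) via R1 from deriv(d,d), road(d,h)
round 4: derive deriv(g,d) via R1 from deriv(g,j), road(j,d)
round 4: derive deriv(j,d) via R1 from deriv(j,j), road(j,d)
round 5: derive deriv(g,h) via R1 from deriv(g,d), road(d,h)

deriv(d,d)  [via R1]
  deriv(d,j)  [via R1]
    deriv(d,e)  [via R2]
      knows(d,g)  [fact]
      road(g,e)  [fact]
    road(e,j)  [fact]
  road(j,d)  [fact]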